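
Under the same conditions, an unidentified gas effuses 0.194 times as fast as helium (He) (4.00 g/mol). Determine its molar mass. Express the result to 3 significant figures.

106 g/mol

Graham's law gives rate_X/rate_He = √(M_He/M_X).
0.194 = √(4.00/M_X)
M_X = 4.00 / 0.194² = 4.00 / 0.03764 = 106 g/mol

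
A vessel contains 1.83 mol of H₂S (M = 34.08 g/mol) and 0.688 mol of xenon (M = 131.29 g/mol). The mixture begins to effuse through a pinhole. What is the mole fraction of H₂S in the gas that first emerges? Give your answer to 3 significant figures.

0.839

Rate_i ∝ x_i/√M_i (Graham's law weighted by mole fraction), so the effusate composition follows n_i/√M_i.
x_H₂S(eff) = (n_H₂S/√M_H₂S) / (n_H₂S/√M_H₂S + n_Xe/√M_Xe)
= (1.83/√34.08) / (1.83/√34.08 + 0.688/√131.29) = 0.3135/(0.3135 + 0.06004) = 0.839.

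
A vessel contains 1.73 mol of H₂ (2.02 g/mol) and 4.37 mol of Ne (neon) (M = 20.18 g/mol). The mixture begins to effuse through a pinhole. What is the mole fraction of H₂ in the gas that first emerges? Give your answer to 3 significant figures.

0.556

Rate_i ∝ x_i/√M_i (Graham's law weighted by mole fraction), so the effusate composition follows n_i/√M_i.
Mole fraction of H₂ in the effusate = (n_H₂/√M_H₂) / (n_H₂/√M_H₂ + n_Ne/√M_Ne)
= (1.73/√2.02) / (1.73/√2.02 + 4.37/√20.18) = 1.217/(1.217 + 0.9728) = 0.556.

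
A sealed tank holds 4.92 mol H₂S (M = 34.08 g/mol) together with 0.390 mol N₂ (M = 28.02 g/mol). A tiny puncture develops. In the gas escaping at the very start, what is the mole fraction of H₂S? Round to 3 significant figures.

Each component's effusion rate ∝ (its partial pressure)·(1/√M) ∝ n_i/√M_i.
So x_H₂S in the escaping gas = (n_H₂S/√M_H₂S) / Σ(n_i/√M_i)
= (4.92/√34.08) / (4.92/√34.08 + 0.390/√28.02) = 0.8428/(0.8428 + 0.07368) = 0.920.

0.920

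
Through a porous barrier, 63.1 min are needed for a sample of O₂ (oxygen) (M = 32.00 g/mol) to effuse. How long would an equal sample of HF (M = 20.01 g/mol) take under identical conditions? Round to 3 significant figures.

49.9 min

Graham's law gives t_HF/t_O₂ = √(M_HF/M_O₂) = √(20.01/32.00) = √0.6253 = 0.7908.
So the time for HF is 63.1 × 0.7908 = 49.9 min.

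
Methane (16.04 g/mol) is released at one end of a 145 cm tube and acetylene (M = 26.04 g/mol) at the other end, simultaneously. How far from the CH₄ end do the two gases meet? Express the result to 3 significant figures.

Distances travelled in equal time are proportional to diffusion rates, so d_CH₄/d_C₂H₂ = √(M_C₂H₂/M_CH₄) = √(26.04/16.04) = 1.274.
With d_CH₄ + d_C₂H₂ = 145 cm, d_C₂H₂ = 145/(1 + 1.274) = 63.76 cm.
d_CH₄ = 145 − 63.76 = 81.2 cm.

81.2 cm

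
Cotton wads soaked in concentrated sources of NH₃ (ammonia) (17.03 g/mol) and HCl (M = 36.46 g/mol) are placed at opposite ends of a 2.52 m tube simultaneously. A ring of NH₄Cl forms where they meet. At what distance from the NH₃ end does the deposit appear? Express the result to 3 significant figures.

Graham's law gives d_NH₃/d_HCl = rate_NH₃/rate_HCl = √(M_HCl/M_NH₃) = √(36.46/17.03) = 1.463.
With d_NH₃ + d_HCl = 2.52 m, d_HCl = 2.52/(1 + 1.463) = 1.023 m.
d_NH₃ = 2.52 − 1.023 = 1.50 m.

1.50 m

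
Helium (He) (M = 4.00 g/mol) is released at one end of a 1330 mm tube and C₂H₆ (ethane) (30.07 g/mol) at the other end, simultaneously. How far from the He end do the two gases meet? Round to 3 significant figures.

975 mm

In equal time, each gas travels a distance ∝ its rate ∝ 1/√M, so d_He/d_C₂H₆ = √(M_C₂H₆/M_He) = √(30.07/4.00) = 2.742.
With d_He + d_C₂H₆ = 1330 mm, d_C₂H₆ = 1330/(1 + 2.742) = 355.4 mm.
d_He = 1330 − 355.4 = 975 mm.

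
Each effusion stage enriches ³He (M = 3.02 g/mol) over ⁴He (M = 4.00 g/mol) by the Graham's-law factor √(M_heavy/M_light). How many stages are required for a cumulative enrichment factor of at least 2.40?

7

Single-stage factor α = √(4.00/3.02), so ln α = ½ ln(1.32450) = 0.1405.
Need α^N ≥ 2.40 ⇒ N ≥ ln(2.40) / ln α = 0.8755 / 0.1405 = 6.23.
Rounding up, N = 7 stages.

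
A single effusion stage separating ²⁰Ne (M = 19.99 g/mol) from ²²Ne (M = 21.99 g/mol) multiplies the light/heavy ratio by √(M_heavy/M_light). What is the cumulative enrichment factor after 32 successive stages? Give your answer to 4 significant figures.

The single-stage factor is √(M_heavy/M_light), so 32 stages give [√(21.99/19.99)]^32 = (21.99/19.99)^(32/2).
= 1.10005^16 = 4.598.

4.598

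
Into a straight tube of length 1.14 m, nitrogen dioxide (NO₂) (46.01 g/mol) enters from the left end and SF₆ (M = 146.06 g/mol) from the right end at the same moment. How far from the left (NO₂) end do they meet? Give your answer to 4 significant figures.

In equal time, each gas travels a distance ∝ its rate ∝ 1/√M, so d_NO₂/d_SF₆ = √(M_SF₆/M_NO₂) = √(146.06/46.01) = 1.782.
With d_NO₂ + d_SF₆ = 1.14 m, d_SF₆ = 1.14/(1 + 1.782) = 0.4098 m.
d_NO₂ = 1.14 − 0.4098 = 0.7302 m.

0.7302 m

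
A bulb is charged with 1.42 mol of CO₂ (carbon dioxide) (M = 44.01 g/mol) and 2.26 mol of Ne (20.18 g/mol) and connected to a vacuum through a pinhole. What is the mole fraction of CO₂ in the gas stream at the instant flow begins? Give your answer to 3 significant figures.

0.298

The effusion rate of species i is ∝ p_i/√M_i ∝ n_i/√M_i.
x_CO₂(eff) = (n_CO₂/√M_CO₂) / (n_CO₂/√M_CO₂ + n_Ne/√M_Ne)
= (1.42/√44.01) / (1.42/√44.01 + 2.26/√20.18) = 0.2140/(0.2140 + 0.5031) = 0.298.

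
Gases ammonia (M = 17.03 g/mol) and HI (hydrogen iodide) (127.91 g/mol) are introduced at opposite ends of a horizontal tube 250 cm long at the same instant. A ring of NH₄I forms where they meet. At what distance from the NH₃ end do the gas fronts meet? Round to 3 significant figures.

183 cm

Graham's law gives d_NH₃/d_HI = rate_NH₃/rate_HI = √(M_HI/M_NH₃) = √(127.91/17.03) = 2.741.
With d_NH₃ + d_HI = 250 cm, d_HI = 250/(1 + 2.741) = 66.83 cm.
d_NH₃ = 250 − 66.83 = 183 cm.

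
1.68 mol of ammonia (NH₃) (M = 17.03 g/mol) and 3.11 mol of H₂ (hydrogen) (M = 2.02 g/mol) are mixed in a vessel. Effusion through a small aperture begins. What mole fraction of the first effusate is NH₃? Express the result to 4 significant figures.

Each component's effusion rate ∝ (its partial pressure)·(1/√M) ∝ n_i/√M_i.
Mole fraction of NH₃ in the effusate = (n_NH₃/√M_NH₃) / (n_NH₃/√M_NH₃ + n_H₂/√M_H₂)
= (1.68/√17.03) / (1.68/√17.03 + 3.11/√2.02) = 0.4071/(0.4071 + 2.188) = 0.1569.

0.1569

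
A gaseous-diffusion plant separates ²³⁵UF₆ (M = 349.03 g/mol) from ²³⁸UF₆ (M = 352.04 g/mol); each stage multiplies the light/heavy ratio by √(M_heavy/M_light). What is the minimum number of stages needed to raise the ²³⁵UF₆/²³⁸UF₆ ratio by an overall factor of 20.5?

With α = √(352.04/349.03) per stage, ln α = ½ ln(1.00862) = 0.004293.
Need α^N ≥ 20.5 ⇒ N ≥ ln(20.5) / ln α = 3.020 / 0.004293 = 703.49.
So at least 704 stages are needed.

704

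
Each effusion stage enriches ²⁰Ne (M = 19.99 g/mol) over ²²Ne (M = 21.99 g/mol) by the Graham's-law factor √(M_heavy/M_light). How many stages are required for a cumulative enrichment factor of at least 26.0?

Per stage α = (21.99/19.99)^(1/2) = 1.10005^0.5, giving ln α = 0.04768.
Need α^N ≥ 26.0 ⇒ N ≥ ln(26.0) / ln α = 3.258 / 0.04768 = 68.34.
Rounding up, N = 69 stages.

69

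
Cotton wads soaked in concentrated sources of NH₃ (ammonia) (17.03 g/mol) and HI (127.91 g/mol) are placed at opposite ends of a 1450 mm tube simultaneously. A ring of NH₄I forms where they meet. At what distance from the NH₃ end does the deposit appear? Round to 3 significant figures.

Distances travelled in equal time are proportional to diffusion rates, so d_NH₃/d_HI = √(M_HI/M_NH₃) = √(127.91/17.03) = 2.741.
With d_NH₃ + d_HI = 1450 mm, d_HI = 1450/(1 + 2.741) = 387.6 mm.
d_NH₃ = 1450 − 387.6 = 1060 mm.

1060 mm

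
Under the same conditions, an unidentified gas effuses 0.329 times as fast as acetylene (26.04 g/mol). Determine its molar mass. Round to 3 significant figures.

241 g/mol

By Graham's law, rate_X/rate_C₂H₂ = √(M_C₂H₂/M_X).
0.329 = √(26.04/M_X)
M_X = 26.04 / 0.329² = 26.04 / 0.1082 = 241 g/mol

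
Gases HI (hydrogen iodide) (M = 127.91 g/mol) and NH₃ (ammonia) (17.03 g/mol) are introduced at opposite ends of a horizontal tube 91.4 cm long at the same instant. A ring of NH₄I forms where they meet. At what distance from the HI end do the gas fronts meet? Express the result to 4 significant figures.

24.43 cm

Distances travelled in equal time are proportional to diffusion rates, so d_HI/d_NH₃ = √(M_NH₃/M_HI) = √(17.03/127.91) = 0.3649.
With d_HI + d_NH₃ = 91.4 cm, d_NH₃ = 91.4/(1 + 0.3649) = 66.97 cm.
d_HI = 91.4 − 66.97 = 24.43 cm.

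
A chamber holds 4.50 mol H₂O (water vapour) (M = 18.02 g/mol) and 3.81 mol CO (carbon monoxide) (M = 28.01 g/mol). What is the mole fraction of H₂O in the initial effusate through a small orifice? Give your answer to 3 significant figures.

The effusion rate of species i is ∝ p_i/√M_i ∝ n_i/√M_i.
x_H₂O(eff) = (n_H₂O/√M_H₂O) / (n_H₂O/√M_H₂O + n_CO/√M_CO)
= (4.50/√18.02) / (4.50/√18.02 + 3.81/√28.01) = 1.060/(1.060 + 0.7199) = 0.596.

0.596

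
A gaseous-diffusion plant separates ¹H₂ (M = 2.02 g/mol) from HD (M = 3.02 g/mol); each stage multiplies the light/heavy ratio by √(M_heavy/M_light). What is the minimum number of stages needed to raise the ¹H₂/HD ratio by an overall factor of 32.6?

18

Single-stage factor α = √(3.02/2.02), so ln α = ½ ln(1.49505) = 0.2011.
Need α^N ≥ 32.6 ⇒ N ≥ ln(32.6) / ln α = 3.484 / 0.2011 = 17.33.
So at least 18 stages are needed.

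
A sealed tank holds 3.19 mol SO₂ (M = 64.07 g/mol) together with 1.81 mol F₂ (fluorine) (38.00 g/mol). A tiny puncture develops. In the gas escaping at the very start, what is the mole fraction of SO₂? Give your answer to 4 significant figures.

0.5758

Effusion rate of each component ∝ n_i/√M_i (partial pressure × 1/√M).
Mole fraction of SO₂ in the effusate = (n_SO₂/√M_SO₂) / (n_SO₂/√M_SO₂ + n_F₂/√M_F₂)
= (3.19/√64.07) / (3.19/√64.07 + 1.81/√38.00) = 0.3985/(0.3985 + 0.2936) = 0.5758.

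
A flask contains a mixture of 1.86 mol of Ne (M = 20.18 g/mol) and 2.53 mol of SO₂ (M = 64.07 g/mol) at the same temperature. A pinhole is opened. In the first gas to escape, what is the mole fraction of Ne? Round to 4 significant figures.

The effusion rate of species i is ∝ p_i/√M_i ∝ n_i/√M_i.
x_Ne(eff) = (n_Ne/√M_Ne) / (n_Ne/√M_Ne + n_SO₂/√M_SO₂)
= (1.86/√20.18) / (1.86/√20.18 + 2.53/√64.07) = 0.4140/(0.4140 + 0.3161) = 0.5671.

0.5671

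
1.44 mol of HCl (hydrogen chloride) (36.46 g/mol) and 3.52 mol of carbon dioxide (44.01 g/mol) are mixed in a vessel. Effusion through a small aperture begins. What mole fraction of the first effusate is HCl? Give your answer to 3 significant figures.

0.310

Effusion rate of each component ∝ n_i/√M_i (partial pressure × 1/√M).
Mole fraction of HCl in the effusate = (n_HCl/√M_HCl) / (n_HCl/√M_HCl + n_CO₂/√M_CO₂)
= (1.44/√36.46) / (1.44/√36.46 + 3.52/√44.01) = 0.2385/(0.2385 + 0.5306) = 0.310.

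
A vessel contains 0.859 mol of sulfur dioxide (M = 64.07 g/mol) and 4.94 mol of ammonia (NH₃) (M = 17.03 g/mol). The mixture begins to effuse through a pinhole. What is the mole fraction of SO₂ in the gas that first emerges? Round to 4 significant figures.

0.08227

Rate_i ∝ x_i/√M_i (Graham's law weighted by mole fraction), so the effusate composition follows n_i/√M_i.
So x_SO₂ in the escaping gas = (n_SO₂/√M_SO₂) / Σ(n_i/√M_i)
= (0.859/√64.07) / (0.859/√64.07 + 4.94/√17.03) = 0.1073/(0.1073 + 1.197) = 0.08227.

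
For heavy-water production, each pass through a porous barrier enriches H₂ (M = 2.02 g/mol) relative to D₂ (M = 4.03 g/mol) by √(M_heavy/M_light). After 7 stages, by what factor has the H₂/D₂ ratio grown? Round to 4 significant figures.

11.22

Each stage multiplies the ratio by α = √(4.03/2.02), so after 7 stages the overall factor is α^7 = (4.03/2.02)^(7/2).
= 1.99505^(7/2) = 11.22.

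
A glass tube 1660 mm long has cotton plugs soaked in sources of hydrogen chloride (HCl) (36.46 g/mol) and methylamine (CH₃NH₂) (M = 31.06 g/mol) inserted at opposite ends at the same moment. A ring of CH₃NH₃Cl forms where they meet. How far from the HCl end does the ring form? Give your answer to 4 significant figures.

Graham's law gives d_HCl/d_CH₃NH₂ = rate_HCl/rate_CH₃NH₂ = √(M_CH₃NH₂/M_HCl) = √(31.06/36.46) = 0.9230.
With d_HCl + d_CH₃NH₂ = 1660 mm, d_CH₃NH₂ = 1660/(1 + 0.9230) = 863.2 mm.
d_HCl = 1660 − 863.2 = 796.8 mm.

796.8 mm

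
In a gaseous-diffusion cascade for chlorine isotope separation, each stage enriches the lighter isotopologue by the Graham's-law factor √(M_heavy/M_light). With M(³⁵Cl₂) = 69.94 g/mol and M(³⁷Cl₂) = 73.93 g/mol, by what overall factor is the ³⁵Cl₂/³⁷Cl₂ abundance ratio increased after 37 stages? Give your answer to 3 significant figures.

2.79

Each stage multiplies the ratio by α = √(73.93/69.94), so after 37 stages the overall factor is α^37 = (73.93/69.94)^(37/2).
= 1.05705^(37/2) = 2.79.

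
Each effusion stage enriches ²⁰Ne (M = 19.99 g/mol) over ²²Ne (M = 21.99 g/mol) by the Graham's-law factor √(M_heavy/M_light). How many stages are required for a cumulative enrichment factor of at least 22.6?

Per stage α = (21.99/19.99)^(1/2) = 1.10005^0.5, giving ln α = 0.04768.
Need α^N ≥ 22.6 ⇒ N ≥ ln(22.6) / ln α = 3.118 / 0.04768 = 65.40.
So at least 66 stages are needed.

66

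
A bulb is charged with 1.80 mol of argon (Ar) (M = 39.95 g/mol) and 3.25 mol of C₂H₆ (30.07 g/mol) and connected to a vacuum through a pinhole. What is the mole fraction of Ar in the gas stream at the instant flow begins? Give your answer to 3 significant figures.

The effusion rate of species i is ∝ p_i/√M_i ∝ n_i/√M_i.
Mole fraction of Ar in the effusate = (n_Ar/√M_Ar) / (n_Ar/√M_Ar + n_C₂H₆/√M_C₂H₆)
= (1.80/√39.95) / (1.80/√39.95 + 3.25/√30.07) = 0.2848/(0.2848 + 0.5927) = 0.325.

0.325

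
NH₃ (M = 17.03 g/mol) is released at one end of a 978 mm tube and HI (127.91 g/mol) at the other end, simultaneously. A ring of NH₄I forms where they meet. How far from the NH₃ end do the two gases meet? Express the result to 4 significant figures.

Graham's law gives d_NH₃/d_HI = rate_NH₃/rate_HI = √(M_HI/M_NH₃) = √(127.91/17.03) = 2.741.
With d_NH₃ + d_HI = 978 mm, d_HI = 978/(1 + 2.741) = 261.5 mm.
d_NH₃ = 978 − 261.5 = 716.5 mm.

716.5 mm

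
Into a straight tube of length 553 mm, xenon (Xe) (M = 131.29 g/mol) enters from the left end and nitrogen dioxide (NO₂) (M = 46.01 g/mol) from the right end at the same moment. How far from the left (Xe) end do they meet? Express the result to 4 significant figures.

In equal time, each gas travels a distance ∝ its rate ∝ 1/√M, so d_Xe/d_NO₂ = √(M_NO₂/M_Xe) = √(46.01/131.29) = 0.5920.
With d_Xe + d_NO₂ = 553 mm, d_NO₂ = 553/(1 + 0.5920) = 347.4 mm.
d_Xe = 553 − 347.4 = 205.6 mm.

205.6 mm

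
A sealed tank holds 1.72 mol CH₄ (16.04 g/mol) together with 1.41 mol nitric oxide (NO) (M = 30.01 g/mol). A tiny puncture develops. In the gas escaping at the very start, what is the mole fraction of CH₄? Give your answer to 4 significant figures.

0.6253

The effusion rate of species i is ∝ p_i/√M_i ∝ n_i/√M_i.
Mole fraction of CH₄ in the effusate = (n_CH₄/√M_CH₄) / (n_CH₄/√M_CH₄ + n_NO/√M_NO)
= (1.72/√16.04) / (1.72/√16.04 + 1.41/√30.01) = 0.4295/(0.4295 + 0.2574) = 0.6253.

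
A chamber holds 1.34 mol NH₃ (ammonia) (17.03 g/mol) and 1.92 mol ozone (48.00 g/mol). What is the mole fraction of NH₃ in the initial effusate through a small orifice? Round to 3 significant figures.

Effusion rate of each component ∝ n_i/√M_i (partial pressure × 1/√M).
So x_NH₃ in the escaping gas = (n_NH₃/√M_NH₃) / Σ(n_i/√M_i)
= (1.34/√17.03) / (1.34/√17.03 + 1.92/√48.00) = 0.3247/(0.3247 + 0.2771) = 0.540.

0.540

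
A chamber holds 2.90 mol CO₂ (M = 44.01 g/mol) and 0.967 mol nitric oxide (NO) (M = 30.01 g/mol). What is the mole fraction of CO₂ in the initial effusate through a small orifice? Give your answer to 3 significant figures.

Rate_i ∝ x_i/√M_i (Graham's law weighted by mole fraction), so the effusate composition follows n_i/√M_i.
Mole fraction of CO₂ in the effusate = (n_CO₂/√M_CO₂) / (n_CO₂/√M_CO₂ + n_NO/√M_NO)
= (2.90/√44.01) / (2.90/√44.01 + 0.967/√30.01) = 0.4371/(0.4371 + 0.1765) = 0.712.

0.712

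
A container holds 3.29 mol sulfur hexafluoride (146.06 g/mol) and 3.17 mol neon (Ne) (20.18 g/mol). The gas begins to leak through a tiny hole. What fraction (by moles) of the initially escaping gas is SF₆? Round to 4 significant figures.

Rate_i ∝ x_i/√M_i (Graham's law weighted by mole fraction), so the effusate composition follows n_i/√M_i.
So x_SF₆ in the escaping gas = (n_SF₆/√M_SF₆) / Σ(n_i/√M_i)
= (3.29/√146.06) / (3.29/√146.06 + 3.17/√20.18) = 0.2722/(0.2722 + 0.7057) = 0.2784.

0.2784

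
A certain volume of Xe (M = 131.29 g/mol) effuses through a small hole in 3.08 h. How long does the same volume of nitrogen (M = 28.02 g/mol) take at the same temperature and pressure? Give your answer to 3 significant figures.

1.42 h

From Graham's law, t_N₂/t_Xe = √(M_N₂/M_Xe) = √(28.02/131.29) = √0.2134 = 0.4620.
So the time for N₂ is 3.08 × 0.4620 = 1.42 h.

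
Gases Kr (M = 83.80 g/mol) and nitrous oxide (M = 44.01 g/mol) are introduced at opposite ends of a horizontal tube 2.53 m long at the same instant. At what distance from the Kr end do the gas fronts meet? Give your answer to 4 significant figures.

Distances travelled in equal time are proportional to diffusion rates, so d_Kr/d_N₂O = √(M_N₂O/M_Kr) = √(44.01/83.80) = 0.7247.
With d_Kr + d_N₂O = 2.53 m, d_N₂O = 2.53/(1 + 0.7247) = 1.467 m.
d_Kr = 2.53 − 1.467 = 1.063 m.

1.063 m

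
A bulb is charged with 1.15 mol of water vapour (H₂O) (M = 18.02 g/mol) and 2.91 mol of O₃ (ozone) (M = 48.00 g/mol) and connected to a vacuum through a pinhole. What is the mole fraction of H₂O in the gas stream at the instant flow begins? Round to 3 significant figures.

0.392

Each component's effusion rate ∝ (its partial pressure)·(1/√M) ∝ n_i/√M_i.
Mole fraction of H₂O in the effusate = (n_H₂O/√M_H₂O) / (n_H₂O/√M_H₂O + n_O₃/√M_O₃)
= (1.15/√18.02) / (1.15/√18.02 + 2.91/√48.00) = 0.2709/(0.2709 + 0.4200) = 0.392.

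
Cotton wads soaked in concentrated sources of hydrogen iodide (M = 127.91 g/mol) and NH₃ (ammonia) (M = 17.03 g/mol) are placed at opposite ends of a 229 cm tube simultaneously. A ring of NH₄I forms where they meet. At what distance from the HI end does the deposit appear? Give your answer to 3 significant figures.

61.2 cm

Distances travelled in equal time are proportional to diffusion rates, so d_HI/d_NH₃ = √(M_NH₃/M_HI) = √(17.03/127.91) = 0.3649.
With d_HI + d_NH₃ = 229 cm, d_NH₃ = 229/(1 + 0.3649) = 167.8 cm.
d_HI = 229 − 167.8 = 61.2 cm.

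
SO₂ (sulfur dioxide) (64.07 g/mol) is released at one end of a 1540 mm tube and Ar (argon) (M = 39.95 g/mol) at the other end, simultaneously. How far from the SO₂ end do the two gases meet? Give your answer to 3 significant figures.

679 mm

Distances travelled in equal time are proportional to diffusion rates, so d_SO₂/d_Ar = √(M_Ar/M_SO₂) = √(39.95/64.07) = 0.7896.
With d_SO₂ + d_Ar = 1540 mm, d_Ar = 1540/(1 + 0.7896) = 860.5 mm.
d_SO₂ = 1540 − 860.5 = 679 mm.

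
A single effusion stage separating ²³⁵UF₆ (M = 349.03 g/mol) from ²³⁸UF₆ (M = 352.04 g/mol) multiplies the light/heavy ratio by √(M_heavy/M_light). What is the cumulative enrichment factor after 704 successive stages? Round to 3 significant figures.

The single-stage factor is √(M_heavy/M_light), so 704 stages give [√(352.04/349.03)]^704 = (352.04/349.03)^(704/2).
= 1.00862^352 = 20.5.

20.5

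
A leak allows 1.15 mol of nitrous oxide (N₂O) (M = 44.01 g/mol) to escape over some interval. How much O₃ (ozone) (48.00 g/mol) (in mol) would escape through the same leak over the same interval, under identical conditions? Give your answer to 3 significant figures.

Graham's law gives rate_O₃/rate_N₂O = √(M_N₂O/M_O₃) = √(44.01/48.00) = √0.9169 = 0.9575.
So the amount for O₃ is 1.15 × 0.9575 = 1.10 mol.

1.10 mol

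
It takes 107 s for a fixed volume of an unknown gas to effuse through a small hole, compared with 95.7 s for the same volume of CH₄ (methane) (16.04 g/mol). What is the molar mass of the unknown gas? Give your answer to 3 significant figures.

20.1 g/mol

By Graham's law, t_X/t_CH₄ = √(M_X/M_CH₄).
107/95.7 = 1.118 = √(M_X/16.04)
M_X = 16.04 × 1.118² = 16.04 × 1.250 = 20.1 g/mol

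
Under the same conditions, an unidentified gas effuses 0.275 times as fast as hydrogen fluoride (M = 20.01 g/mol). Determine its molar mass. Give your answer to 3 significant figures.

265 g/mol

Since effusion rate ∝ 1/√M, rate_X/rate_HF = √(M_HF/M_X).
0.275 = √(20.01/M_X)
M_X = 20.01 / 0.275² = 20.01 / 0.07563 = 265 g/mol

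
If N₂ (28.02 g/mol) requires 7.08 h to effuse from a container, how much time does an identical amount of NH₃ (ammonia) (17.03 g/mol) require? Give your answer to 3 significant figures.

From Graham's law, t_NH₃/t_N₂ = √(M_NH₃/M_N₂) = √(17.03/28.02) = √0.6078 = 0.7796.
So the time for NH₃ is 7.08 × 0.7796 = 5.52 h.

5.52 h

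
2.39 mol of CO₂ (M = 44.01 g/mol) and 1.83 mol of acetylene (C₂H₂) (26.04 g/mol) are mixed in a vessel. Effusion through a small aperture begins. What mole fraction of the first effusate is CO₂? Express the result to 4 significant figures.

0.5011

Rate_i ∝ x_i/√M_i (Graham's law weighted by mole fraction), so the effusate composition follows n_i/√M_i.
So x_CO₂ in the escaping gas = (n_CO₂/√M_CO₂) / Σ(n_i/√M_i)
= (2.39/√44.01) / (2.39/√44.01 + 1.83/√26.04) = 0.3603/(0.3603 + 0.3586) = 0.5011.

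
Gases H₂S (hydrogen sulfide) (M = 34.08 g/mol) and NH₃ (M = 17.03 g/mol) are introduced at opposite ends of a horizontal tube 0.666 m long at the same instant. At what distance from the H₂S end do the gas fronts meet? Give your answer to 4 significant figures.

0.2758 m

The fronts meet when d_H₂S + d_NH₃ = L with d_H₂S/d_NH₃ = √(M_NH₃/M_H₂S) (Graham's law). Here √(M_NH₃/M_H₂S) = √(17.03/34.08) = 0.7069.
With d_H₂S + d_NH₃ = 0.666 m, d_NH₃ = 0.666/(1 + 0.7069) = 0.3902 m.
d_H₂S = 0.666 − 0.3902 = 0.2758 m.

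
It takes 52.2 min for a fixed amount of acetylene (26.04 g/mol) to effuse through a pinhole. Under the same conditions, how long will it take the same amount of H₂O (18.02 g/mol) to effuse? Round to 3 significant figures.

From Graham's law, t_H₂O/t_C₂H₂ = √(M_H₂O/M_C₂H₂) = √(18.02/26.04) = √0.6920 = 0.8319.
So the time for H₂O is 52.2 × 0.8319 = 43.4 min.

43.4 min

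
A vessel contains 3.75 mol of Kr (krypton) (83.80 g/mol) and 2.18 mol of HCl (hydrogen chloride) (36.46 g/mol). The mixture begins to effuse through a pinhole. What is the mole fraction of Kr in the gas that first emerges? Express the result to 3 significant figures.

0.532

Effusion rate of each component ∝ n_i/√M_i (partial pressure × 1/√M).
So x_Kr in the escaping gas = (n_Kr/√M_Kr) / Σ(n_i/√M_i)
= (3.75/√83.80) / (3.75/√83.80 + 2.18/√36.46) = 0.4096/(0.4096 + 0.3610) = 0.532.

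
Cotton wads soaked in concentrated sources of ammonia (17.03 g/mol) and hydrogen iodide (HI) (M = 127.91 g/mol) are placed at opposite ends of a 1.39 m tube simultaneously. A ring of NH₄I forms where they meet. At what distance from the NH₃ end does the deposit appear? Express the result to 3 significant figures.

Graham's law gives d_NH₃/d_HI = rate_NH₃/rate_HI = √(M_HI/M_NH₃) = √(127.91/17.03) = 2.741.
With d_NH₃ + d_HI = 1.39 m, d_HI = 1.39/(1 + 2.741) = 0.3716 m.
d_NH₃ = 1.39 − 0.3716 = 1.02 m.

1.02 m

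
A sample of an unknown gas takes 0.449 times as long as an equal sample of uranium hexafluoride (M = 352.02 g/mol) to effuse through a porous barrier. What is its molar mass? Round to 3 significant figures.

Graham's law gives t_X/t_UF₆ = √(M_X/M_UF₆).
0.449 = √(M_X/352.02)
M_X = 352.02 × 0.449² = 352.02 × 0.2016 = 71.0 g/mol

71.0 g/mol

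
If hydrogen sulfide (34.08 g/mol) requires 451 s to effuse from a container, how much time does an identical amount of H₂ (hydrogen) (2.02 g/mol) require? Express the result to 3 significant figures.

110 s

By Graham's law, t_H₂/t_H₂S = √(M_H₂/M_H₂S) = √(2.02/34.08) = √0.05927 = 0.2435.
So the time for H₂ is 451 × 0.2435 = 110 s.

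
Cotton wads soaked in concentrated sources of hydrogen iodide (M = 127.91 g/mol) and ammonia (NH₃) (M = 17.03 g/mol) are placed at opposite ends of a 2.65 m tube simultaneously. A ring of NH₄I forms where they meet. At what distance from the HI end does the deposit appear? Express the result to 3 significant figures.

0.708 m

Distances travelled in equal time are proportional to diffusion rates, so d_HI/d_NH₃ = √(M_NH₃/M_HI) = √(17.03/127.91) = 0.3649.
With d_HI + d_NH₃ = 2.65 m, d_NH₃ = 2.65/(1 + 0.3649) = 1.942 m.
d_HI = 2.65 − 1.942 = 0.708 m.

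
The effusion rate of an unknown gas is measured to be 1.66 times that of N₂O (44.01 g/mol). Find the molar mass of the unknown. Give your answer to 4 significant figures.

By Graham's law, rate_X/rate_N₂O = √(M_N₂O/M_X).
1.66 = √(44.01/M_X)
M_X = 44.01 / 1.66² = 44.01 / 2.756 = 15.97 g/mol

15.97 g/mol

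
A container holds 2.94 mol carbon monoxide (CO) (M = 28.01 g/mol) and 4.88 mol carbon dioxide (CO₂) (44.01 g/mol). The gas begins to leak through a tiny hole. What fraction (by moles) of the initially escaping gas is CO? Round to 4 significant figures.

Rate_i ∝ x_i/√M_i (Graham's law weighted by mole fraction), so the effusate composition follows n_i/√M_i.
Mole fraction of CO in the effusate = (n_CO/√M_CO) / (n_CO/√M_CO + n_CO₂/√M_CO₂)
= (2.94/√28.01) / (2.94/√28.01 + 4.88/√44.01) = 0.5555/(0.5555 + 0.7356) = 0.4303.

0.4303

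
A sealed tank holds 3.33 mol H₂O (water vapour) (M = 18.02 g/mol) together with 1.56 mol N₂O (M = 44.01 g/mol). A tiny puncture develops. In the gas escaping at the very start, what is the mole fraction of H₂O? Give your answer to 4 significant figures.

Rate_i ∝ x_i/√M_i (Graham's law weighted by mole fraction), so the effusate composition follows n_i/√M_i.
x_H₂O(eff) = (n_H₂O/√M_H₂O) / (n_H₂O/√M_H₂O + n_N₂O/√M_N₂O)
= (3.33/√18.02) / (3.33/√18.02 + 1.56/√44.01) = 0.7845/(0.7845 + 0.2352) = 0.7694.

0.7694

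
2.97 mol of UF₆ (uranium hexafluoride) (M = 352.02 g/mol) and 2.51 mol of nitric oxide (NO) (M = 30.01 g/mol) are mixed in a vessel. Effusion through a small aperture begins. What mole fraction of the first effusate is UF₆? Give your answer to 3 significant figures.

Effusion rate of each component ∝ n_i/√M_i (partial pressure × 1/√M).
Mole fraction of UF₆ in the effusate = (n_UF₆/√M_UF₆) / (n_UF₆/√M_UF₆ + n_NO/√M_NO)
= (2.97/√352.02) / (2.97/√352.02 + 2.51/√30.01) = 0.1583/(0.1583 + 0.4582) = 0.257.

0.257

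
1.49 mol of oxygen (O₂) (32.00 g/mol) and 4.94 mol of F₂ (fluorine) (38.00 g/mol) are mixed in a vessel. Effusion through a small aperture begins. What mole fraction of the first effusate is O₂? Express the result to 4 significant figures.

0.2474

Effusion rate of each component ∝ n_i/√M_i (partial pressure × 1/√M).
x_O₂(eff) = (n_O₂/√M_O₂) / (n_O₂/√M_O₂ + n_F₂/√M_F₂)
= (1.49/√32.00) / (1.49/√32.00 + 4.94/√38.00) = 0.2634/(0.2634 + 0.8014) = 0.2474.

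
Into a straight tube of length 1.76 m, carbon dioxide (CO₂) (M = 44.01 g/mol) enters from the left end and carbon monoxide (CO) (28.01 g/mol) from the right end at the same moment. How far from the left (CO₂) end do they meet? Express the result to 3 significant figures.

In equal time, each gas travels a distance ∝ its rate ∝ 1/√M, so d_CO₂/d_CO = √(M_CO/M_CO₂) = √(28.01/44.01) = 0.7978.
With d_CO₂ + d_CO = 1.76 m, d_CO = 1.76/(1 + 0.7978) = 0.9790 m.
d_CO₂ = 1.76 − 0.9790 = 0.781 m.

0.781 m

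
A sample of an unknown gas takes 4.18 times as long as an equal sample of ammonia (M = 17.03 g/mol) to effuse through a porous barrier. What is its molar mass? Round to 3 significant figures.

Since effusion rate ∝ 1/√M, t_X/t_NH₃ = √(M_X/M_NH₃).
4.18 = √(M_X/17.03)
M_X = 17.03 × 4.18² = 17.03 × 17.47 = 298 g/mol

298 g/mol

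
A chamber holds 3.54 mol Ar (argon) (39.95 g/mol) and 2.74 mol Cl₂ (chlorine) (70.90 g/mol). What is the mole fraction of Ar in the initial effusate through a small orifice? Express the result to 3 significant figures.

The effusion rate of species i is ∝ p_i/√M_i ∝ n_i/√M_i.
x_Ar(eff) = (n_Ar/√M_Ar) / (n_Ar/√M_Ar + n_Cl₂/√M_Cl₂)
= (3.54/√39.95) / (3.54/√39.95 + 2.74/√70.90) = 0.5601/(0.5601 + 0.3254) = 0.633.

0.633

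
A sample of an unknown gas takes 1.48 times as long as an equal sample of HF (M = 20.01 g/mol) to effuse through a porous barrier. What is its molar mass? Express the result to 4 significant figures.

Since effusion rate ∝ 1/√M, t_X/t_HF = √(M_X/M_HF).
1.48 = √(M_X/20.01)
M_X = 20.01 × 1.48² = 20.01 × 2.190 = 43.83 g/mol

43.83 g/mol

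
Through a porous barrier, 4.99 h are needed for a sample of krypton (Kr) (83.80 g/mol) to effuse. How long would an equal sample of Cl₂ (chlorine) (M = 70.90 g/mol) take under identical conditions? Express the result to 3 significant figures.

By Graham's law, t_Cl₂/t_Kr = √(M_Cl₂/M_Kr) = √(70.90/83.80) = √0.8461 = 0.9198.
So the time for Cl₂ is 4.99 × 0.9198 = 4.59 h.

4.59 h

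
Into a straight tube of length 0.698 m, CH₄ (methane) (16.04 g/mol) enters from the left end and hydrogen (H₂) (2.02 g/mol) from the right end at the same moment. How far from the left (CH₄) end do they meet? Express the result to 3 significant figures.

0.183 m

Distances travelled in equal time are proportional to diffusion rates, so d_CH₄/d_H₂ = √(M_H₂/M_CH₄) = √(2.02/16.04) = 0.3549.
With d_CH₄ + d_H₂ = 0.698 m, d_H₂ = 0.698/(1 + 0.3549) = 0.5152 m.
d_CH₄ = 0.698 − 0.5152 = 0.183 m.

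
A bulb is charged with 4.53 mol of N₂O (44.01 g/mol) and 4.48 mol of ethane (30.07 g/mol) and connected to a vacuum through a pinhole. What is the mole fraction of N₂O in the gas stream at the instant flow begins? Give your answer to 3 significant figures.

The effusion rate of species i is ∝ p_i/√M_i ∝ n_i/√M_i.
So x_N₂O in the escaping gas = (n_N₂O/√M_N₂O) / Σ(n_i/√M_i)
= (4.53/√44.01) / (4.53/√44.01 + 4.48/√30.07) = 0.6828/(0.6828 + 0.8170) = 0.455.

0.455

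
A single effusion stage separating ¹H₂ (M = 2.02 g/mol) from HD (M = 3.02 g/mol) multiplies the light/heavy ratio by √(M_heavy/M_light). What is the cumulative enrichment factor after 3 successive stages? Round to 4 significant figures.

Overall factor = α^3 with α = √(3.02/2.02), i.e. (3.02/2.02)^(3/2).
= 1.49505^(3/2) = 1.828.

1.828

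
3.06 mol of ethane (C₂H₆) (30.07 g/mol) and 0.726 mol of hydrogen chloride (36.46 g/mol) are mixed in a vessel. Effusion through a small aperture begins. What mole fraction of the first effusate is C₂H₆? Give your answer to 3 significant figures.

0.823

Effusion rate of each component ∝ n_i/√M_i (partial pressure × 1/√M).
x_C₂H₆(eff) = (n_C₂H₆/√M_C₂H₆) / (n_C₂H₆/√M_C₂H₆ + n_HCl/√M_HCl)
= (3.06/√30.07) / (3.06/√30.07 + 0.726/√36.46) = 0.5580/(0.5580 + 0.1202) = 0.823.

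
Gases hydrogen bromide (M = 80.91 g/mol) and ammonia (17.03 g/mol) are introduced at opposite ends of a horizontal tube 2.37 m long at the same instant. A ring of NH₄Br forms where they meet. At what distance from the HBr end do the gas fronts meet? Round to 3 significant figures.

0.745 m

The fronts meet when d_HBr + d_NH₃ = L with d_HBr/d_NH₃ = √(M_NH₃/M_HBr) (Graham's law). Here √(M_NH₃/M_HBr) = √(17.03/80.91) = 0.4588.
With d_HBr + d_NH₃ = 2.37 m, d_NH₃ = 2.37/(1 + 0.4588) = 1.625 m.
d_HBr = 2.37 − 1.625 = 0.745 m.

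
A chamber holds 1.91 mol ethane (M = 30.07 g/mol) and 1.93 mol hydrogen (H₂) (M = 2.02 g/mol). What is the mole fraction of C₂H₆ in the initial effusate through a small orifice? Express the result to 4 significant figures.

The effusion rate of species i is ∝ p_i/√M_i ∝ n_i/√M_i.
x_C₂H₆(eff) = (n_C₂H₆/√M_C₂H₆) / (n_C₂H₆/√M_C₂H₆ + n_H₂/√M_H₂)
= (1.91/√30.07) / (1.91/√30.07 + 1.93/√2.02) = 0.3483/(0.3483 + 1.358) = 0.2041.

0.2041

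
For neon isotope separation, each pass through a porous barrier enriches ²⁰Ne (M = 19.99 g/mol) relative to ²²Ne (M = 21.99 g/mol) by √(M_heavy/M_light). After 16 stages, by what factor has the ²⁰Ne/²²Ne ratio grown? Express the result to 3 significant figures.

The single-stage factor is √(M_heavy/M_light), so 16 stages give [√(21.99/19.99)]^16 = (21.99/19.99)^(16/2).
= 1.10005^8 = 2.14.

2.14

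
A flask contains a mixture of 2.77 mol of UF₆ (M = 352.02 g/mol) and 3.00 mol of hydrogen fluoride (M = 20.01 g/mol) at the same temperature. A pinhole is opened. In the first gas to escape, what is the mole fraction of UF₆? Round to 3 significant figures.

Each component's effusion rate ∝ (its partial pressure)·(1/√M) ∝ n_i/√M_i.
So x_UF₆ in the escaping gas = (n_UF₆/√M_UF₆) / Σ(n_i/√M_i)
= (2.77/√352.02) / (2.77/√352.02 + 3.00/√20.01) = 0.1476/(0.1476 + 0.6707) = 0.180.

0.180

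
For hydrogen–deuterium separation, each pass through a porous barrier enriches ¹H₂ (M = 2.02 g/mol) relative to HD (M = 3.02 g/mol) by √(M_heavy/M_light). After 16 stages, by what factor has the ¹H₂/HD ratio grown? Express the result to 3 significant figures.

Overall factor = α^16 with α = √(3.02/2.02), i.e. (3.02/2.02)^(16/2).
= 1.49505^8 = 25.0.

25.0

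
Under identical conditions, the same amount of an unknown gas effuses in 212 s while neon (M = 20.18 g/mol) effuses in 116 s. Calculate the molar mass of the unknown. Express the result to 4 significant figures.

From Graham's law, t_X/t_Ne = √(M_X/M_Ne).
212/116 = 1.828 = √(M_X/20.18)
M_X = 20.18 × 1.828² = 20.18 × 3.340 = 67.40 g/mol

67.40 g/mol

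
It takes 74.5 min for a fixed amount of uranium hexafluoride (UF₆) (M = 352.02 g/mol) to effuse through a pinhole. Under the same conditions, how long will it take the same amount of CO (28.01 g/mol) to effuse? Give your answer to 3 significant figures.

By Graham's law, t_CO/t_UF₆ = √(M_CO/M_UF₆) = √(28.01/352.02) = √0.07957 = 0.2821.
So the time for CO is 74.5 × 0.2821 = 21.0 min.

21.0 min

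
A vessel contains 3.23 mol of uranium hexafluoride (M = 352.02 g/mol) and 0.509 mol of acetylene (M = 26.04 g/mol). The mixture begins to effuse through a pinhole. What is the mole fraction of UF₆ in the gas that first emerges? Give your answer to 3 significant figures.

Each component's effusion rate ∝ (its partial pressure)·(1/√M) ∝ n_i/√M_i.
Mole fraction of UF₆ in the effusate = (n_UF₆/√M_UF₆) / (n_UF₆/√M_UF₆ + n_C₂H₂/√M_C₂H₂)
= (3.23/√352.02) / (3.23/√352.02 + 0.509/√26.04) = 0.1722/(0.1722 + 0.09975) = 0.633.

0.633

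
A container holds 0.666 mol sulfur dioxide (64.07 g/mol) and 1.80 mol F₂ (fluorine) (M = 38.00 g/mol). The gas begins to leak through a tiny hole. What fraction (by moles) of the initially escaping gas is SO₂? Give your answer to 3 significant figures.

Each component's effusion rate ∝ (its partial pressure)·(1/√M) ∝ n_i/√M_i.
So x_SO₂ in the escaping gas = (n_SO₂/√M_SO₂) / Σ(n_i/√M_i)
= (0.666/√64.07) / (0.666/√64.07 + 1.80/√38.00) = 0.08320/(0.08320 + 0.2920) = 0.222.

0.222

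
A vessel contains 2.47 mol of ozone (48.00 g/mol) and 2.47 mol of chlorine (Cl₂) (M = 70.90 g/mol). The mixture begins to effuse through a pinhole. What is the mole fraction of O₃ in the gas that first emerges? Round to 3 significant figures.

Rate_i ∝ x_i/√M_i (Graham's law weighted by mole fraction), so the effusate composition follows n_i/√M_i.
Mole fraction of O₃ in the effusate = (n_O₃/√M_O₃) / (n_O₃/√M_O₃ + n_Cl₂/√M_Cl₂)
= (2.47/√48.00) / (2.47/√48.00 + 2.47/√70.90) = 0.3565/(0.3565 + 0.2933) = 0.549.

0.549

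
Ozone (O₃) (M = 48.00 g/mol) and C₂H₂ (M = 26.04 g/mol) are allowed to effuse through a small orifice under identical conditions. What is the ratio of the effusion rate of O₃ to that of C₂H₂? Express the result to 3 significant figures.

Using Graham's law: rate_O₃/rate_C₂H₂ = √(M_C₂H₂/M_O₃) = √(26.04/48.00) = √0.5425 = 0.737.

0.737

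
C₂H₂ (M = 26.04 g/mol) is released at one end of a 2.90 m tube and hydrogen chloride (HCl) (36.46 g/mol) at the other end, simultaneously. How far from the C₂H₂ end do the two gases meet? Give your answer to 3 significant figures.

Distances travelled in equal time are proportional to diffusion rates, so d_C₂H₂/d_HCl = √(M_HCl/M_C₂H₂) = √(36.46/26.04) = 1.183.
With d_C₂H₂ + d_HCl = 2.90 m, d_HCl = 2.90/(1 + 1.183) = 1.328 m.
d_C₂H₂ = 2.90 − 1.328 = 1.57 m.

1.57 m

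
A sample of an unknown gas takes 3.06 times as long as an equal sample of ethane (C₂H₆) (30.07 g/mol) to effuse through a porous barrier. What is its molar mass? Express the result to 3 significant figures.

282 g/mol

From Graham's law, t_X/t_C₂H₆ = √(M_X/M_C₂H₆).
3.06 = √(M_X/30.07)
M_X = 30.07 × 3.06² = 30.07 × 9.364 = 282 g/mol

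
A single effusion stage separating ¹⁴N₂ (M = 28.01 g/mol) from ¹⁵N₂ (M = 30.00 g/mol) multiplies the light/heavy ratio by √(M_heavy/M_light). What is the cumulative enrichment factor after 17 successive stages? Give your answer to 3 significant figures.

Overall factor = α^17 with α = √(30.00/28.01), i.e. (30.00/28.01)^(17/2).
= 1.07105^(17/2) = 1.79.

1.79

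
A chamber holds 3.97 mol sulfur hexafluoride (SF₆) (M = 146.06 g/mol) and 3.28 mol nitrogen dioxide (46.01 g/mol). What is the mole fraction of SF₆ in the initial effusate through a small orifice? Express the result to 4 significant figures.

Each component's effusion rate ∝ (its partial pressure)·(1/√M) ∝ n_i/√M_i.
So x_SF₆ in the escaping gas = (n_SF₆/√M_SF₆) / Σ(n_i/√M_i)
= (3.97/√146.06) / (3.97/√146.06 + 3.28/√46.01) = 0.3285/(0.3285 + 0.4836) = 0.4045.

0.4045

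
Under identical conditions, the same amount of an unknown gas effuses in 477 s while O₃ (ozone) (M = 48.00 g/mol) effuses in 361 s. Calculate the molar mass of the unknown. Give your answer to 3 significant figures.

83.8 g/mol

By Graham's law, t_X/t_O₃ = √(M_X/M_O₃).
477/361 = 1.321 = √(M_X/48.00)
M_X = 48.00 × 1.321² = 48.00 × 1.746 = 83.8 g/mol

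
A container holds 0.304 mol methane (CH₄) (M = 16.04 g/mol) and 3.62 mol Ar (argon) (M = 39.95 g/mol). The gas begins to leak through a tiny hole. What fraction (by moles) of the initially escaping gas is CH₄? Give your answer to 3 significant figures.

Rate_i ∝ x_i/√M_i (Graham's law weighted by mole fraction), so the effusate composition follows n_i/√M_i.
Mole fraction of CH₄ in the effusate = (n_CH₄/√M_CH₄) / (n_CH₄/√M_CH₄ + n_Ar/√M_Ar)
= (0.304/√16.04) / (0.304/√16.04 + 3.62/√39.95) = 0.07591/(0.07591 + 0.5727) = 0.117.

0.117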